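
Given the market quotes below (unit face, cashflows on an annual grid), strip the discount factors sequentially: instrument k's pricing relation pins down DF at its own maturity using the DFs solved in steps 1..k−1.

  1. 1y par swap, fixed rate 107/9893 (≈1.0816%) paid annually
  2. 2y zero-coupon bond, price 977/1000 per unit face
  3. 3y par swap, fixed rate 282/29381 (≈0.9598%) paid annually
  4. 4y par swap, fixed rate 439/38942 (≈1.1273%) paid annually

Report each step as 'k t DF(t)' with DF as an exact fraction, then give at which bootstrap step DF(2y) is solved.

1 1 9893/10000
2 2 977/1000
3 3 4859/5000
4 4 9561/10000
DF(2y) is solved at step 2

step 1 [1y] swap r/1=107/9893: DF=(1 − 107/9893·(0))/(1+107/9893) = 9893/10000 ≈ 0.989300
step 2 [2y] zero: DF = P = 977/1000 ≈ 0.977000
step 3 [3y] swap r/1=282/29381: DF=(1 − 282/29381·(0.989300+0.977000))/(1+282/29381) = 4859/5000 ≈ 0.971800
step 4 [4y] swap r/1=439/38942: DF=(1 − 439/38942·(0.989300+0.977000+0.971800))/(1+439/38942) = 9561/10000 ≈ 0.956100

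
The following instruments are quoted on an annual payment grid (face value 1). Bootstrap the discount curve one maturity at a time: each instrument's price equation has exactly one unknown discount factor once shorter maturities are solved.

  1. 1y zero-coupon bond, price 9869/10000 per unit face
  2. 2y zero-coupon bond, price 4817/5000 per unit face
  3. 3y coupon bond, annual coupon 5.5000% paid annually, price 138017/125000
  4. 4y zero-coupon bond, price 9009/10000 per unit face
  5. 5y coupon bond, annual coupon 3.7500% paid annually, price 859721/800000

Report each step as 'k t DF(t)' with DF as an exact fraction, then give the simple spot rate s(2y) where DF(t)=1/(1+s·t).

step 1 [1y] zero: DF = P = 9869/10000 ≈ 0.986900
step 2 [2y] zero: DF = P = 4817/5000 ≈ 0.963400
step 3 [3y] bond c/1=11/200: DF=(138017/125000 − 11/200·(0.986900+0.963400))/(1+11/200) = 9449/10000 ≈ 0.944900
step 4 [4y] zero: DF = P = 9009/10000 ≈ 0.900900
step 5 [5y] bond c/1=3/80: DF=(859721/800000 − 3/80·(0.986900+0.963400+0.944900+0.900900))/(1+3/80) = 4493/5000 ≈ 0.898600

1 1 9869/10000
2 2 4817/5000
3 3 9449/10000
4 4 9009/10000
5 5 4493/5000
s(2y) = (1/(4817/5000) − 1)/(2) = 183/9634 ≈ 1.8995%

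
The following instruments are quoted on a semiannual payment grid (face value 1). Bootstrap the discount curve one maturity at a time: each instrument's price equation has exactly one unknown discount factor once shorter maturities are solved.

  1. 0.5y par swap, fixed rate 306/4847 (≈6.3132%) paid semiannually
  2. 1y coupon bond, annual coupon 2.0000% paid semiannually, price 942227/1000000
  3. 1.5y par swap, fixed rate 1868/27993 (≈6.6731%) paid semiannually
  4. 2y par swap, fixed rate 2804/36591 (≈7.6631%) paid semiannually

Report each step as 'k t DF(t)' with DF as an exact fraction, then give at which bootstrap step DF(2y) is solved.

1 1/2 4847/5000
2 1 9233/10000
3 3/2 4533/5000
4 2 4299/5000
DF(2y) is solved at step 4

step 1 [0.5y] swap r/2=153/4847: DF=(1 − 153/4847·(0))/(1+153/4847) = 4847/5000 ≈ 0.969400
step 2 [1y] bond c/2=1/100: DF=(942227/1000000 − 1/100·(0.969400))/(1+1/100) = 9233/10000 ≈ 0.923300
step 3 [1.5y] swap r/2=934/27993: DF=(1 − 934/27993·(0.969400+0.923300))/(1+934/27993) = 4533/5000 ≈ 0.906600
step 4 [2y] swap r/2=1402/36591: DF=(1 − 1402/36591·(0.969400+0.923300+0.906600))/(1+1402/36591) = 4299/5000 ≈ 0.859800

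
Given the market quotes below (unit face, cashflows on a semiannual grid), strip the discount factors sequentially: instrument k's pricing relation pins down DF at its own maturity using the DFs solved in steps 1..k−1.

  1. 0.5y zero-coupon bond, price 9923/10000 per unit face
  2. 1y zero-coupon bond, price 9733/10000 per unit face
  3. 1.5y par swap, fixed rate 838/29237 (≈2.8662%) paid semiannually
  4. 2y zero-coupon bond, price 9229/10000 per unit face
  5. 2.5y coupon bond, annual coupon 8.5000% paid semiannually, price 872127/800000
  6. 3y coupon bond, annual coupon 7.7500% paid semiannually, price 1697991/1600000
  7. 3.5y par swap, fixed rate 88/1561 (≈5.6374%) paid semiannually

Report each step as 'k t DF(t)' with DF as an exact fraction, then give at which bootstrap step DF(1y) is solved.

1 1/2 9923/10000
2 1 9733/10000
3 3/2 9581/10000
4 2 9229/10000
5 5/2 8889/10000
6 3 169/200
7 7/2 2049/2500
DF(1y) is solved at step 2

step 1 [0.5y] zero: DF = P = 9923/10000 ≈ 0.992300
step 2 [1y] zero: DF = P = 9733/10000 ≈ 0.973300
step 3 [1.5y] swap r/2=419/29237: DF=(1 − 419/29237·(0.992300+0.973300))/(1+419/29237) = 9581/10000 ≈ 0.958100
step 4 [2y] zero: DF = P = 9229/10000 ≈ 0.922900
step 5 [2.5y] bond c/2=17/400: DF=(872127/800000 − 17/400·(0.992300+0.973300+0.958100+0.922900))/(1+17/400) = 8889/10000 ≈ 0.888900
step 6 [3y] bond c/2=31/800: DF=(1697991/1600000 − 31/800·(0.992300+0.973300+0.958100+0.922900+0.888900))/(1+31/800) = 169/200 ≈ 0.845000
step 7 [3.5y] swap r/2=44/1561: DF=(1 − 44/1561·(0.992300+0.973300+0.958100+0.922900+0.888900+0.845000))/(1+44/1561) = 2049/2500 ≈ 0.819600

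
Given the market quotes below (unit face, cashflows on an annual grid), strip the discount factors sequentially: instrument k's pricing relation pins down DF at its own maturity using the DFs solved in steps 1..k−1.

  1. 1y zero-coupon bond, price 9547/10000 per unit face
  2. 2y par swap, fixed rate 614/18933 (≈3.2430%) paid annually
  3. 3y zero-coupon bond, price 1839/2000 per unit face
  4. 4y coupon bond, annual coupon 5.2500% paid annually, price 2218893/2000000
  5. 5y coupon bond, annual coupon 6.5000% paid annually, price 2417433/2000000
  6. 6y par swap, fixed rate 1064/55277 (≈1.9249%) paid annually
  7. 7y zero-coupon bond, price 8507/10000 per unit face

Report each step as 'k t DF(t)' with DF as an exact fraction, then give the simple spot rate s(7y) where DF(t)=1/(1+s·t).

step 1 [1y] zero: DF = P = 9547/10000 ≈ 0.954700
step 2 [2y] swap r/1=614/18933: DF=(1 − 614/18933·(0.954700))/(1+614/18933) = 4693/5000 ≈ 0.938600
step 3 [3y] zero: DF = P = 1839/2000 ≈ 0.919500
step 4 [4y] bond c/1=21/400: DF=(2218893/2000000 − 21/400·(0.954700+0.938600+0.919500))/(1+21/400) = 4569/5000 ≈ 0.913800
step 5 [5y] bond c/1=13/200: DF=(2417433/2000000 − 13/200·(0.954700+0.938600+0.919500+0.913800))/(1+13/200) = 363/400 ≈ 0.907500
step 6 [6y] swap r/1=1064/55277: DF=(1 − 1064/55277·(0.954700+0.938600+0.919500+0.913800+0.907500))/(1+1064/55277) = 1117/1250 ≈ 0.893600
step 7 [7y] zero: DF = P = 8507/10000 ≈ 0.850700

1 1 9547/10000
2 2 4693/5000
3 3 1839/2000
4 4 4569/5000
5 5 363/400
6 6 1117/1250
7 7 8507/10000
s(7y) = (1/(8507/10000) − 1)/(7) = 1493/59549 ≈ 2.5072%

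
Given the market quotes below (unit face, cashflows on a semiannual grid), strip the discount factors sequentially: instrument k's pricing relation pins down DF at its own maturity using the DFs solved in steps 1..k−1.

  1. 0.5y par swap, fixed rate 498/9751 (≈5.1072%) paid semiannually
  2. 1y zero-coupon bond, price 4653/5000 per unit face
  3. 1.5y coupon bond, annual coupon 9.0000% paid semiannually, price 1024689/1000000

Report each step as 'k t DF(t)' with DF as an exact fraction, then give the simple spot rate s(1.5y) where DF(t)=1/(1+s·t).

1 1/2 9751/10000
2 1 4653/5000
3 3/2 1797/2000
s(1.5y) = (1/(1797/2000) − 1)/(3/2) = 406/5391 ≈ 7.5311%

step 1 [0.5y] swap r/2=249/9751: DF=(1 − 249/9751·(0))/(1+249/9751) = 9751/10000 ≈ 0.975100
step 2 [1y] zero: DF = P = 4653/5000 ≈ 0.930600
step 3 [1.5y] bond c/2=9/200: DF=(1024689/1000000 − 9/200·(0.975100+0.930600))/(1+9/200) = 1797/2000 ≈ 0.898500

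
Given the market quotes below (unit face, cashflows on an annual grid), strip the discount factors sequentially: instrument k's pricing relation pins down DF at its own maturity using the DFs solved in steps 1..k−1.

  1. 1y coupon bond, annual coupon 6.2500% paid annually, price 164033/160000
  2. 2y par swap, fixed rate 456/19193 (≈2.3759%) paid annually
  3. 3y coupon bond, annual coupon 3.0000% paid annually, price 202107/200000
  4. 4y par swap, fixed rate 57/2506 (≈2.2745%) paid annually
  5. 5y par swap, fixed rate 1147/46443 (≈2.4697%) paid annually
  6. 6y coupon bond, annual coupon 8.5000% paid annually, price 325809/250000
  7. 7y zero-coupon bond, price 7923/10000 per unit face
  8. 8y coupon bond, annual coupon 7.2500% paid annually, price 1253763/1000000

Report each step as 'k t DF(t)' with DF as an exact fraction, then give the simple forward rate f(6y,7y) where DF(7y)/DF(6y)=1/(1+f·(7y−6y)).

1 1 9649/10000
2 2 1193/1250
3 3 2313/2500
4 4 1829/2000
5 5 8853/10000
6 6 8373/10000
7 7 7923/10000
8 8 7449/10000
f(6y,7y) = ((8373/10000)/(7923/10000) − 1)/(1) = 150/2641 ≈ 5.6797%

step 1 [1y] bond c/1=1/16: DF=(164033/160000 − 1/16·(0))/(1+1/16) = 9649/10000 ≈ 0.964900
step 2 [2y] swap r/1=456/19193: DF=(1 − 456/19193·(0.964900))/(1+456/19193) = 1193/1250 ≈ 0.954400
step 3 [3y] bond c/1=3/100: DF=(202107/200000 − 3/100·(0.964900+0.954400))/(1+3/100) = 2313/2500 ≈ 0.925200
step 4 [4y] swap r/1=57/2506: DF=(1 − 57/2506·(0.964900+0.954400+0.925200))/(1+57/2506) = 1829/2000 ≈ 0.914500
step 5 [5y] swap r/1=1147/46443: DF=(1 − 1147/46443·(0.964900+0.954400+0.925200+0.914500))/(1+1147/46443) = 8853/10000 ≈ 0.885300
step 6 [6y] bond c/1=17/200: DF=(325809/250000 − 17/200·(0.964900+0.954400+0.925200+0.914500+0.885300))/(1+17/200) = 8373/10000 ≈ 0.837300
step 7 [7y] zero: DF = P = 7923/10000 ≈ 0.792300
step 8 [8y] bond c/1=29/400: DF=(1253763/1000000 − 29/400·(0.964900+0.954400+0.925200+0.914500+0.885300+0.837300+0.792300))/(1+29/400) = 7449/10000 ≈ 0.744900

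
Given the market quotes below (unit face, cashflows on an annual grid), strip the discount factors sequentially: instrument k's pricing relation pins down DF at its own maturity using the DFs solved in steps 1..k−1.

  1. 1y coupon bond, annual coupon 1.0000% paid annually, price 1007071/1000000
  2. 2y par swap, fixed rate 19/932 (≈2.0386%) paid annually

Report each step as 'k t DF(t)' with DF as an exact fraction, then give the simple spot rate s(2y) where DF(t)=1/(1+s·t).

step 1 [1y] bond c/1=1/100: DF=(1007071/1000000 − 1/100·(0))/(1+1/100) = 9971/10000 ≈ 0.997100
step 2 [2y] swap r/1=19/932: DF=(1 − 19/932·(0.997100))/(1+19/932) = 9601/10000 ≈ 0.960100

1 1 9971/10000
2 2 9601/10000
s(2y) = (1/(9601/10000) − 1)/(2) = 399/19202 ≈ 2.0779%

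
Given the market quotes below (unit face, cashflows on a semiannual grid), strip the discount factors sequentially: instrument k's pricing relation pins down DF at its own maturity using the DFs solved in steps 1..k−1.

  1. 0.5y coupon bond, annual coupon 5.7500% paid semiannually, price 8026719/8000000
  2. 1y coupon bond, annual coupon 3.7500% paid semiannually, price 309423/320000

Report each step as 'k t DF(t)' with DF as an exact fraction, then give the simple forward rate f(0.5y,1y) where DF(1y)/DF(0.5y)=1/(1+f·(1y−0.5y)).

1 1/2 9753/10000
2 1 582/625
f(0.5y,1y) = ((9753/10000)/(582/625) − 1)/(1/2) = 147/1552 ≈ 9.4716%

step 1 [0.5y] bond c/2=23/800: DF=(8026719/8000000 − 23/800·(0))/(1+23/800) = 9753/10000 ≈ 0.975300
step 2 [1y] bond c/2=3/160: DF=(309423/320000 − 3/160·(0.975300))/(1+3/160) = 582/625 ≈ 0.931200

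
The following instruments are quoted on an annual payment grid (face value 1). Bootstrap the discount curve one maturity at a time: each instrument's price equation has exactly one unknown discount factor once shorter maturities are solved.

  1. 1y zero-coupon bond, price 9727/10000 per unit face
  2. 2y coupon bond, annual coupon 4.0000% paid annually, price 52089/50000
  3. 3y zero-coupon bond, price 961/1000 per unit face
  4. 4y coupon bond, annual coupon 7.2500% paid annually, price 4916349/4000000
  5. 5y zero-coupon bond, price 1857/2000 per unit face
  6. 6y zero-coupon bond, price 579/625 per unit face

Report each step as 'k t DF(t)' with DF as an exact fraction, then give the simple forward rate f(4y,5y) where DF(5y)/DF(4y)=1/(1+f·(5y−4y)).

1 1 9727/10000
2 2 9643/10000
3 3 961/1000
4 4 9501/10000
5 5 1857/2000
6 6 579/625
f(4y,5y) = ((9501/10000)/(1857/2000) − 1)/(1) = 72/3095 ≈ 2.3263%

step 1 [1y] zero: DF = P = 9727/10000 ≈ 0.972700
step 2 [2y] bond c/1=1/25: DF=(52089/50000 − 1/25·(0.972700))/(1+1/25) = 9643/10000 ≈ 0.964300
step 3 [3y] zero: DF = P = 961/1000 ≈ 0.961000
step 4 [4y] bond c/1=29/400: DF=(4916349/4000000 − 29/400·(0.972700+0.964300+0.961000))/(1+29/400) = 9501/10000 ≈ 0.950100
step 5 [5y] zero: DF = P = 1857/2000 ≈ 0.928500
step 6 [6y] zero: DF = P = 579/625 ≈ 0.926400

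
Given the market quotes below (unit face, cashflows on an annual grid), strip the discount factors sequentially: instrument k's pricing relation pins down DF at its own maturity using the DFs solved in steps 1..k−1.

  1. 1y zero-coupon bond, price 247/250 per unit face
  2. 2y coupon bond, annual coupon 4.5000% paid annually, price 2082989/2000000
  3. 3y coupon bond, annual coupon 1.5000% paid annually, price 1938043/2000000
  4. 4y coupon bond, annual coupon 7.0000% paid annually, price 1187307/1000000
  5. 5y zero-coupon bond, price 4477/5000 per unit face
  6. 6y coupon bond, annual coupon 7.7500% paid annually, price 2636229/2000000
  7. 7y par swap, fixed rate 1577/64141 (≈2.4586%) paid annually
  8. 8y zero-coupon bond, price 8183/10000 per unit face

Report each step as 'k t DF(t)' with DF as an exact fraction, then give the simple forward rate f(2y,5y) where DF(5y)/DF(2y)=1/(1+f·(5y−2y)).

1 1 247/250
2 2 9541/10000
3 3 463/500
4 4 461/500
5 5 4477/5000
6 6 8863/10000
7 7 8423/10000
8 8 8183/10000
f(2y,5y) = ((9541/10000)/(4477/5000) − 1)/(3) = 587/26862 ≈ 2.1852%

step 1 [1y] zero: DF = P = 247/250 ≈ 0.988000
step 2 [2y] bond c/1=9/200: DF=(2082989/2000000 − 9/200·(0.988000))/(1+9/200) = 9541/10000 ≈ 0.954100
step 3 [3y] bond c/1=3/200: DF=(1938043/2000000 − 3/200·(0.988000+0.954100))/(1+3/200) = 463/500 ≈ 0.926000
step 4 [4y] bond c/1=7/100: DF=(1187307/1000000 − 7/100·(0.988000+0.954100+0.926000))/(1+7/100) = 461/500 ≈ 0.922000
step 5 [5y] zero: DF = P = 4477/5000 ≈ 0.895400
step 6 [6y] bond c/1=31/400: DF=(2636229/2000000 − 31/400·(0.988000+0.954100+0.926000+0.922000+0.895400))/(1+31/400) = 8863/10000 ≈ 0.886300
step 7 [7y] swap r/1=1577/64141: DF=(1 − 1577/64141·(0.988000+0.954100+0.926000+0.922000+0.895400+0.886300))/(1+1577/64141) = 8423/10000 ≈ 0.842300
step 8 [8y] zero: DF = P = 8183/10000 ≈ 0.818300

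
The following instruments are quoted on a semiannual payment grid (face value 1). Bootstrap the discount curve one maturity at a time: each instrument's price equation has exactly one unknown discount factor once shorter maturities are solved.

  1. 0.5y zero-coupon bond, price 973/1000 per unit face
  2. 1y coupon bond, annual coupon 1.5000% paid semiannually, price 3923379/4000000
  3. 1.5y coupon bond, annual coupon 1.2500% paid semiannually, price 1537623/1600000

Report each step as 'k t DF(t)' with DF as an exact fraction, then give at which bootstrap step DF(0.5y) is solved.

step 1 [0.5y] zero: DF = P = 973/1000 ≈ 0.973000
step 2 [1y] bond c/2=3/400: DF=(3923379/4000000 − 3/400·(0.973000))/(1+3/400) = 9663/10000 ≈ 0.966300
step 3 [1.5y] bond c/2=1/160: DF=(1537623/1600000 − 1/160·(0.973000+0.966300))/(1+1/160) = 943/1000 ≈ 0.943000

1 1/2 973/1000
2 1 9663/10000
3 3/2 943/1000
DF(0.5y) is solved at step 1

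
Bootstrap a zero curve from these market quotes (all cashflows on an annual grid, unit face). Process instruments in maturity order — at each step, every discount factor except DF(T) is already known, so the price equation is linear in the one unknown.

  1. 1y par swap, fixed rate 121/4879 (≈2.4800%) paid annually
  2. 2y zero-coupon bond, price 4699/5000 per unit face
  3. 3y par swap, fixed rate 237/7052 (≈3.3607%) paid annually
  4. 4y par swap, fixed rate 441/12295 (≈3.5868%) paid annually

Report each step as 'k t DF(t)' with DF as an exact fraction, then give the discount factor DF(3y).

step 1 [1y] swap r/1=121/4879: DF=(1 − 121/4879·(0))/(1+121/4879) = 4879/5000 ≈ 0.975800
step 2 [2y] zero: DF = P = 4699/5000 ≈ 0.939800
step 3 [3y] swap r/1=237/7052: DF=(1 − 237/7052·(0.975800+0.939800))/(1+237/7052) = 2263/2500 ≈ 0.905200
step 4 [4y] swap r/1=441/12295: DF=(1 − 441/12295·(0.975800+0.939800+0.905200))/(1+441/12295) = 8677/10000 ≈ 0.867700

1 1 4879/5000
2 2 4699/5000
3 3 2263/2500
4 4 8677/10000
DF(3y) = 2263/2500 ≈ 0.905200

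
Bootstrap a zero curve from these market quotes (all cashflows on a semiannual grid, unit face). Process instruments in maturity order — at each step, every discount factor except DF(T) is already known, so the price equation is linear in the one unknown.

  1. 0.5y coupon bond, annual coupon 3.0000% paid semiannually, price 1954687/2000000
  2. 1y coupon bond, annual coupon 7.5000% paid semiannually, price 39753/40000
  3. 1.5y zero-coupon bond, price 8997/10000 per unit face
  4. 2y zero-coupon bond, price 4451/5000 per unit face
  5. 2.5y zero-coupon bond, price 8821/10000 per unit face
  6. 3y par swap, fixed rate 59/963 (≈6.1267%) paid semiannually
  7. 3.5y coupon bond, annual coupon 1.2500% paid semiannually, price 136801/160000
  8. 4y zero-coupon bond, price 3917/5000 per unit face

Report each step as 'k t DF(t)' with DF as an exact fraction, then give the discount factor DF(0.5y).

1 1/2 9629/10000
2 1 9231/10000
3 3/2 8997/10000
4 2 4451/5000
5 5/2 8821/10000
6 3 2087/2500
7 7/2 4081/5000
8 4 3917/5000
DF(0.5y) = 9629/10000 ≈ 0.962900

step 1 [0.5y] bond c/2=3/200: DF=(1954687/2000000 − 3/200·(0))/(1+3/200) = 9629/10000 ≈ 0.962900
step 2 [1y] bond c/2=3/80: DF=(39753/40000 − 3/80·(0.962900))/(1+3/80) = 9231/10000 ≈ 0.923100
step 3 [1.5y] zero: DF = P = 8997/10000 ≈ 0.899700
step 4 [2y] zero: DF = P = 4451/5000 ≈ 0.890200
step 5 [2.5y] zero: DF = P = 8821/10000 ≈ 0.882100
step 6 [3y] swap r/2=59/1926: DF=(1 − 59/1926·(0.962900+0.923100+0.899700+0.890200+0.882100))/(1+59/1926) = 2087/2500 ≈ 0.834800
step 7 [3.5y] bond c/2=1/160: DF=(136801/160000 − 1/160·(0.962900+0.923100+0.899700+0.890200+0.882100+0.834800))/(1+1/160) = 4081/5000 ≈ 0.816200
step 8 [4y] zero: DF = P = 3917/5000 ≈ 0.783400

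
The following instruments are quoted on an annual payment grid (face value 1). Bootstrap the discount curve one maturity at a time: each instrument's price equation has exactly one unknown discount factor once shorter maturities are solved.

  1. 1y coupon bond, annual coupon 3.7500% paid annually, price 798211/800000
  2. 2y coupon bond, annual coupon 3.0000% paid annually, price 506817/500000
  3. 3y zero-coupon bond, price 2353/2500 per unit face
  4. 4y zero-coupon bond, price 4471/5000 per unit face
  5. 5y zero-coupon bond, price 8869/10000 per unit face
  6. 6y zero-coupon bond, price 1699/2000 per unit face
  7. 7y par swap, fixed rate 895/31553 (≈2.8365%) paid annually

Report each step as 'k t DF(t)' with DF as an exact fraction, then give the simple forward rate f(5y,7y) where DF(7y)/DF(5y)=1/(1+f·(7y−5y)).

step 1 [1y] bond c/1=3/80: DF=(798211/800000 − 3/80·(0))/(1+3/80) = 9617/10000 ≈ 0.961700
step 2 [2y] bond c/1=3/100: DF=(506817/500000 − 3/100·(0.961700))/(1+3/100) = 9561/10000 ≈ 0.956100
step 3 [3y] zero: DF = P = 2353/2500 ≈ 0.941200
step 4 [4y] zero: DF = P = 4471/5000 ≈ 0.894200
step 5 [5y] zero: DF = P = 8869/10000 ≈ 0.886900
step 6 [6y] zero: DF = P = 1699/2000 ≈ 0.849500
step 7 [7y] swap r/1=895/31553: DF=(1 − 895/31553·(0.961700+0.956100+0.941200+0.894200+0.886900+0.849500))/(1+895/31553) = 821/1000 ≈ 0.821000

1 1 9617/10000
2 2 9561/10000
3 3 2353/2500
4 4 4471/5000
5 5 8869/10000
6 6 1699/2000
7 7 821/1000
f(5y,7y) = ((8869/10000)/(821/1000) − 1)/(2) = 659/16420 ≈ 4.0134%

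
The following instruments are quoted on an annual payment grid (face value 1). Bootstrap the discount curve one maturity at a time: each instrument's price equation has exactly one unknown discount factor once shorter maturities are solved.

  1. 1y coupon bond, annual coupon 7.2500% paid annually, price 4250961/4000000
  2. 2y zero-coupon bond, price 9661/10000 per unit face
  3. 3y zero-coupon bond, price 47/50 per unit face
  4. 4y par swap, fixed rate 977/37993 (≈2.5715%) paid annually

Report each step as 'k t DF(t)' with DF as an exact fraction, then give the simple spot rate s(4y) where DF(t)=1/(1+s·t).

1 1 9909/10000
2 2 9661/10000
3 3 47/50
4 4 9023/10000
s(4y) = (1/(9023/10000) − 1)/(4) = 977/36092 ≈ 2.7070%

step 1 [1y] bond c/1=29/400: DF=(4250961/4000000 − 29/400·(0))/(1+29/400) = 9909/10000 ≈ 0.990900
step 2 [2y] zero: DF = P = 9661/10000 ≈ 0.966100
step 3 [3y] zero: DF = P = 47/50 ≈ 0.940000
step 4 [4y] swap r/1=977/37993: DF=(1 − 977/37993·(0.990900+0.966100+0.940000))/(1+977/37993) = 9023/10000 ≈ 0.902300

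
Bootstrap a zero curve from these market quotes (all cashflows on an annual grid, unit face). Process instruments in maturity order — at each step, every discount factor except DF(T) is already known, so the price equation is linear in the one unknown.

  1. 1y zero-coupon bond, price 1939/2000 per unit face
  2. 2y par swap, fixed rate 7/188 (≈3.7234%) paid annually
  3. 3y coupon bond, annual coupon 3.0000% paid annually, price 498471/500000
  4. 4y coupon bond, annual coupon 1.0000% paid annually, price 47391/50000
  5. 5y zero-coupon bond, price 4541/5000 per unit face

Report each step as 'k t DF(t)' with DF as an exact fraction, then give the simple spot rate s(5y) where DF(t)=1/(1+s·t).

1 1 1939/2000
2 2 9293/10000
3 3 4563/5000
4 4 4553/5000
5 5 4541/5000
s(5y) = (1/(4541/5000) − 1)/(5) = 459/22705 ≈ 2.0216%

step 1 [1y] zero: DF = P = 1939/2000 ≈ 0.969500
step 2 [2y] swap r/1=7/188: DF=(1 − 7/188·(0.969500))/(1+7/188) = 9293/10000 ≈ 0.929300
step 3 [3y] bond c/1=3/100: DF=(498471/500000 − 3/100·(0.969500+0.929300))/(1+3/100) = 4563/5000 ≈ 0.912600
step 4 [4y] bond c/1=1/100: DF=(47391/50000 − 1/100·(0.969500+0.929300+0.912600))/(1+1/100) = 4553/5000 ≈ 0.910600
step 5 [5y] zero: DF = P = 4541/5000 ≈ 0.908200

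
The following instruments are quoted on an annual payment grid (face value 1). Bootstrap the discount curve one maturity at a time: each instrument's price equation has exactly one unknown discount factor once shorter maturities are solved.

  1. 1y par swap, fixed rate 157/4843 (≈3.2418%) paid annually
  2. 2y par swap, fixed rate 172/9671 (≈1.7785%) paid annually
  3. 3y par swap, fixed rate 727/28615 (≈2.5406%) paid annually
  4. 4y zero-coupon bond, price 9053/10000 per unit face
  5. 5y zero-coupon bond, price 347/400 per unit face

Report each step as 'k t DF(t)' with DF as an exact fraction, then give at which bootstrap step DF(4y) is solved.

step 1 [1y] swap r/1=157/4843: DF=(1 − 157/4843·(0))/(1+157/4843) = 4843/5000 ≈ 0.968600
step 2 [2y] swap r/1=172/9671: DF=(1 − 172/9671·(0.968600))/(1+172/9671) = 1207/1250 ≈ 0.965600
step 3 [3y] swap r/1=727/28615: DF=(1 − 727/28615·(0.968600+0.965600))/(1+727/28615) = 9273/10000 ≈ 0.927300
step 4 [4y] zero: DF = P = 9053/10000 ≈ 0.905300
step 5 [5y] zero: DF = P = 347/400 ≈ 0.867500

1 1 4843/5000
2 2 1207/1250
3 3 9273/10000
4 4 9053/10000
5 5 347/400
DF(4y) is solved at step 4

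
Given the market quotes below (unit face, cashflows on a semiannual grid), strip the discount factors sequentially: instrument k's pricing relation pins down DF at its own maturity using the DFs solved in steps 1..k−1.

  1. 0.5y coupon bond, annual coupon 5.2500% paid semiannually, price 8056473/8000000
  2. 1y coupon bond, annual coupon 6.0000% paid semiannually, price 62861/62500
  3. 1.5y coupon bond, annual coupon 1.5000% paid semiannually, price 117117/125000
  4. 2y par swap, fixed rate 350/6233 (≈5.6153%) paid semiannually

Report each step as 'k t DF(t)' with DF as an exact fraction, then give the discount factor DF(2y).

step 1 [0.5y] bond c/2=21/800: DF=(8056473/8000000 − 21/800·(0))/(1+21/800) = 9813/10000 ≈ 0.981300
step 2 [1y] bond c/2=3/100: DF=(62861/62500 − 3/100·(0.981300))/(1+3/100) = 9479/10000 ≈ 0.947900
step 3 [1.5y] bond c/2=3/400: DF=(117117/125000 − 3/400·(0.981300+0.947900))/(1+3/400) = 2289/2500 ≈ 0.915600
step 4 [2y] swap r/2=175/6233: DF=(1 − 175/6233·(0.981300+0.947900+0.915600))/(1+175/6233) = 179/200 ≈ 0.895000

1 1/2 9813/10000
2 1 9479/10000
3 3/2 2289/2500
4 2 179/200
DF(2y) = 179/200 ≈ 0.895000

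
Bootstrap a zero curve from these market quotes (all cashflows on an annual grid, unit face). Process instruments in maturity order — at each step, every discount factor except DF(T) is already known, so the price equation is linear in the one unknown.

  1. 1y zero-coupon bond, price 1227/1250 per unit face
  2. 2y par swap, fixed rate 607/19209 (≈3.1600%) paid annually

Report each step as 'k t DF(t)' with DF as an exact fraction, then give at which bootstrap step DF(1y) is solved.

1 1 1227/1250
2 2 9393/10000
DF(1y) is solved at step 1

step 1 [1y] zero: DF = P = 1227/1250 ≈ 0.981600
step 2 [2y] swap r/1=607/19209: DF=(1 − 607/19209·(0.981600))/(1+607/19209) = 9393/10000 ≈ 0.939300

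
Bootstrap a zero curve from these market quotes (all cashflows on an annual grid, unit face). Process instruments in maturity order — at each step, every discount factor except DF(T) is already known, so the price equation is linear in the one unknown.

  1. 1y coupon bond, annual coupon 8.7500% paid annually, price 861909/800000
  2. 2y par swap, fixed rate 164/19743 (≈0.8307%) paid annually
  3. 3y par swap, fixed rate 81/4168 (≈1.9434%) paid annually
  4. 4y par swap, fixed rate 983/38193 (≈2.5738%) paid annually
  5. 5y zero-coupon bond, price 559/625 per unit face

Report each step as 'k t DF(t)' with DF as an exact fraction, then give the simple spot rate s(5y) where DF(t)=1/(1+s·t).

step 1 [1y] bond c/1=7/80: DF=(861909/800000 − 7/80·(0))/(1+7/80) = 9907/10000 ≈ 0.990700
step 2 [2y] swap r/1=164/19743: DF=(1 − 164/19743·(0.990700))/(1+164/19743) = 2459/2500 ≈ 0.983600
step 3 [3y] swap r/1=81/4168: DF=(1 − 81/4168·(0.990700+0.983600))/(1+81/4168) = 9433/10000 ≈ 0.943300
step 4 [4y] swap r/1=983/38193: DF=(1 − 983/38193·(0.990700+0.983600+0.943300))/(1+983/38193) = 9017/10000 ≈ 0.901700
step 5 [5y] zero: DF = P = 559/625 ≈ 0.894400

1 1 9907/10000
2 2 2459/2500
3 3 9433/10000
4 4 9017/10000
5 5 559/625
s(5y) = (1/(559/625) − 1)/(5) = 66/2795 ≈ 2.3614%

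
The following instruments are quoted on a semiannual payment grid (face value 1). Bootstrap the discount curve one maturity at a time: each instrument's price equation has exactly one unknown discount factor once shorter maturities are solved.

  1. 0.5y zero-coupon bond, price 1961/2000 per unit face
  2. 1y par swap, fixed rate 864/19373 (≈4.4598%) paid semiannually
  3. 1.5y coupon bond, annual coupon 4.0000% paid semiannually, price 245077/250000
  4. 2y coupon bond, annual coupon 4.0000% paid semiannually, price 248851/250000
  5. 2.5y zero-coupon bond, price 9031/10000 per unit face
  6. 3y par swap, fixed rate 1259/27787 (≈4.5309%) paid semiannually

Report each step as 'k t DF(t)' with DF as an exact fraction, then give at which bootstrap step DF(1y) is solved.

1 1/2 1961/2000
2 1 598/625
3 3/2 9231/10000
4 2 4599/5000
5 5/2 9031/10000
6 3 8741/10000
DF(1y) is solved at step 2

step 1 [0.5y] zero: DF = P = 1961/2000 ≈ 0.980500
step 2 [1y] swap r/2=432/19373: DF=(1 − 432/19373·(0.980500))/(1+432/19373) = 598/625 ≈ 0.956800
step 3 [1.5y] bond c/2=1/50: DF=(245077/250000 − 1/50·(0.980500+0.956800))/(1+1/50) = 9231/10000 ≈ 0.923100
step 4 [2y] bond c/2=1/50: DF=(248851/250000 − 1/50·(0.980500+0.956800+0.923100))/(1+1/50) = 4599/5000 ≈ 0.919800
step 5 [2.5y] zero: DF = P = 9031/10000 ≈ 0.903100
step 6 [3y] swap r/2=1259/55574: DF=(1 − 1259/55574·(0.980500+0.956800+0.923100+0.919800+0.903100))/(1+1259/55574) = 8741/10000 ≈ 0.874100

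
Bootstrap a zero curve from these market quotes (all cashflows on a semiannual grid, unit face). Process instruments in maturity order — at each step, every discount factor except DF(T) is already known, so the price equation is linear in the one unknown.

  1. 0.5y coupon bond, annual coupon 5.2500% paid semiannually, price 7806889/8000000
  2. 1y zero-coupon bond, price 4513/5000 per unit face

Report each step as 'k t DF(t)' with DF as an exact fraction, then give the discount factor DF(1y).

step 1 [0.5y] bond c/2=21/800: DF=(7806889/8000000 − 21/800·(0))/(1+21/800) = 9509/10000 ≈ 0.950900
step 2 [1y] zero: DF = P = 4513/5000 ≈ 0.902600

1 1/2 9509/10000
2 1 4513/5000
DF(1y) = 4513/5000 ≈ 0.902600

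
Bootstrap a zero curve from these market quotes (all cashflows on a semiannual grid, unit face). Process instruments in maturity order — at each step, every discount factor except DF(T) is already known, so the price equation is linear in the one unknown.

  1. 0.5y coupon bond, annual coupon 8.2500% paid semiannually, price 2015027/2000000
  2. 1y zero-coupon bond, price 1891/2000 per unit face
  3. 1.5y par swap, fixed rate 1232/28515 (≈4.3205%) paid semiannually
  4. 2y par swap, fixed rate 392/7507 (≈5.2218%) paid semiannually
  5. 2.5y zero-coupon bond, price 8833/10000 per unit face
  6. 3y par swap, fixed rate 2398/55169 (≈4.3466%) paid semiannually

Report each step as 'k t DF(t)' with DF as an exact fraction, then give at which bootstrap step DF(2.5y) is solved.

1 1/2 2419/2500
2 1 1891/2000
3 3/2 1173/1250
4 2 451/500
5 5/2 8833/10000
6 3 8801/10000
DF(2.5y) is solved at step 5

step 1 [0.5y] bond c/2=33/800: DF=(2015027/2000000 − 33/800·(0))/(1+33/800) = 2419/2500 ≈ 0.967600
step 2 [1y] zero: DF = P = 1891/2000 ≈ 0.945500
step 3 [1.5y] swap r/2=616/28515: DF=(1 − 616/28515·(0.967600+0.945500))/(1+616/28515) = 1173/1250 ≈ 0.938400
step 4 [2y] swap r/2=196/7507: DF=(1 − 196/7507·(0.967600+0.945500+0.938400))/(1+196/7507) = 451/500 ≈ 0.902000
step 5 [2.5y] zero: DF = P = 8833/10000 ≈ 0.883300
step 6 [3y] swap r/2=1199/55169: DF=(1 − 1199/55169·(0.967600+0.945500+0.938400+0.902000+0.883300))/(1+1199/55169) = 8801/10000 ≈ 0.880100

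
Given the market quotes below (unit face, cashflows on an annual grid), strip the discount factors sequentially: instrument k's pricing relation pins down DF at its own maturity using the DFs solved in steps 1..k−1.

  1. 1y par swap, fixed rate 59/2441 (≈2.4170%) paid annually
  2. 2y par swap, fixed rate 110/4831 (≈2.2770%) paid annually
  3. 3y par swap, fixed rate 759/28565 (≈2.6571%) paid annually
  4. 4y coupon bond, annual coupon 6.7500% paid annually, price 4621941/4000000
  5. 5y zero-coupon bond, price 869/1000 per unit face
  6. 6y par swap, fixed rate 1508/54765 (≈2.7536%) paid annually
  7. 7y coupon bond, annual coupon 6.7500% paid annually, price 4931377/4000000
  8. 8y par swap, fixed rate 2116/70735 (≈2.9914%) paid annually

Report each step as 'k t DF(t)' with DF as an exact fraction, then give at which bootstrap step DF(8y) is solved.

1 1 2441/2500
2 2 239/250
3 3 9241/10000
4 4 4509/5000
5 5 869/1000
6 6 2123/2500
7 7 4043/5000
8 8 1971/2500
DF(8y) is solved at step 8

step 1 [1y] swap r/1=59/2441: DF=(1 − 59/2441·(0))/(1+59/2441) = 2441/2500 ≈ 0.976400
step 2 [2y] swap r/1=110/4831: DF=(1 − 110/4831·(0.976400))/(1+110/4831) = 239/250 ≈ 0.956000
step 3 [3y] swap r/1=759/28565: DF=(1 − 759/28565·(0.976400+0.956000))/(1+759/28565) = 9241/10000 ≈ 0.924100
step 4 [4y] bond c/1=27/400: DF=(4621941/4000000 − 27/400·(0.976400+0.956000+0.924100))/(1+27/400) = 4509/5000 ≈ 0.901800
step 5 [5y] zero: DF = P = 869/1000 ≈ 0.869000
step 6 [6y] swap r/1=1508/54765: DF=(1 − 1508/54765·(0.976400+0.956000+0.924100+0.901800+0.869000))/(1+1508/54765) = 2123/2500 ≈ 0.849200
step 7 [7y] bond c/1=27/400: DF=(4931377/4000000 − 27/400·(0.976400+0.956000+0.924100+0.901800+0.869000+0.849200))/(1+27/400) = 4043/5000 ≈ 0.808600
step 8 [8y] swap r/1=2116/70735: DF=(1 − 2116/70735·(0.976400+0.956000+0.924100+0.901800+0.869000+0.849200+0.808600))/(1+2116/70735) = 1971/2500 ≈ 0.788400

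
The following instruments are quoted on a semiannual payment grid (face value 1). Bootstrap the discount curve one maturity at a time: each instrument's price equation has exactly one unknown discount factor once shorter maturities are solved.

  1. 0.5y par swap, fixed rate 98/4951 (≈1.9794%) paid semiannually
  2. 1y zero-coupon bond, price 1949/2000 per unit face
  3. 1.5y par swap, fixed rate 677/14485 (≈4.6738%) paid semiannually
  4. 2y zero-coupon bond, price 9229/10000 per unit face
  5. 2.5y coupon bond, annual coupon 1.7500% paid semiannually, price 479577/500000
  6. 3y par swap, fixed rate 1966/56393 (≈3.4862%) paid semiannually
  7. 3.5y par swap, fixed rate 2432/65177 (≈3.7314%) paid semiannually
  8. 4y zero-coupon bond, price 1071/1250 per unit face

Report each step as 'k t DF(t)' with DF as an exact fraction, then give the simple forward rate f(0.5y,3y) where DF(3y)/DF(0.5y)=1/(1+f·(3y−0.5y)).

step 1 [0.5y] swap r/2=49/4951: DF=(1 − 49/4951·(0))/(1+49/4951) = 4951/5000 ≈ 0.990200
step 2 [1y] zero: DF = P = 1949/2000 ≈ 0.974500
step 3 [1.5y] swap r/2=677/28970: DF=(1 − 677/28970·(0.990200+0.974500))/(1+677/28970) = 9323/10000 ≈ 0.932300
step 4 [2y] zero: DF = P = 9229/10000 ≈ 0.922900
step 5 [2.5y] bond c/2=7/800: DF=(479577/500000 − 7/800·(0.990200+0.974500+0.932300+0.922900))/(1+7/800) = 9177/10000 ≈ 0.917700
step 6 [3y] swap r/2=983/56393: DF=(1 − 983/56393·(0.990200+0.974500+0.932300+0.922900+0.917700))/(1+983/56393) = 9017/10000 ≈ 0.901700
step 7 [3.5y] swap r/2=1216/65177: DF=(1 − 1216/65177·(0.990200+0.974500+0.932300+0.922900+0.917700+0.901700))/(1+1216/65177) = 549/625 ≈ 0.878400
step 8 [4y] zero: DF = P = 1071/1250 ≈ 0.856800

1 1/2 4951/5000
2 1 1949/2000
3 3/2 9323/10000
4 2 9229/10000
5 5/2 9177/10000
6 3 9017/10000
7 7/2 549/625
8 4 1071/1250
f(0.5y,3y) = ((4951/5000)/(9017/10000) − 1)/(5/2) = 354/9017 ≈ 3.9259%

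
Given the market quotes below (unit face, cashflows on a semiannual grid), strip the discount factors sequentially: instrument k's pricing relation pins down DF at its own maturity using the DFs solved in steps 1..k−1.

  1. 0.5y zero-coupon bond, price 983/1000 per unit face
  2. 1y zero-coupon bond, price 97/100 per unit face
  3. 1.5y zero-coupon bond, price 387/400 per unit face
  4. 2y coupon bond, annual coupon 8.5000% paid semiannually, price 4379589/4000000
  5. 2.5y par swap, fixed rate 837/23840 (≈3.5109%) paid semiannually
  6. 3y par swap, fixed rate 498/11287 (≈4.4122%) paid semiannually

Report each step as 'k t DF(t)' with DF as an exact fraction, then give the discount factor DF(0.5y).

1 1/2 983/1000
2 1 97/100
3 3/2 387/400
4 2 582/625
5 5/2 9163/10000
6 3 1751/2000
DF(0.5y) = 983/1000 ≈ 0.983000

step 1 [0.5y] zero: DF = P = 983/1000 ≈ 0.983000
step 2 [1y] zero: DF = P = 97/100 ≈ 0.970000
step 3 [1.5y] zero: DF = P = 387/400 ≈ 0.967500
step 4 [2y] bond c/2=17/400: DF=(4379589/4000000 − 17/400·(0.983000+0.970000+0.967500))/(1+17/400) = 582/625 ≈ 0.931200
step 5 [2.5y] swap r/2=837/47680: DF=(1 − 837/47680·(0.983000+0.970000+0.967500+0.931200))/(1+837/47680) = 9163/10000 ≈ 0.916300
step 6 [3y] swap r/2=249/11287: DF=(1 − 249/11287·(0.983000+0.970000+0.967500+0.931200+0.916300))/(1+249/11287) = 1751/2000 ≈ 0.875500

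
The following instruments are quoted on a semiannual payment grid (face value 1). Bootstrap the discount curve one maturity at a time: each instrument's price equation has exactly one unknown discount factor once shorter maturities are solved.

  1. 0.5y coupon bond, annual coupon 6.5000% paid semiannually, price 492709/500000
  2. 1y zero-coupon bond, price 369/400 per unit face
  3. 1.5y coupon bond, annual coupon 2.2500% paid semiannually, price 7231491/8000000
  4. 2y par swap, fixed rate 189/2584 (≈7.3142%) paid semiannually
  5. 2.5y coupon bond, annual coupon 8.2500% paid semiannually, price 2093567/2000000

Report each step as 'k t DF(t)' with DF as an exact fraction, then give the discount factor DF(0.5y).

1 1/2 1193/1250
2 1 369/400
3 3/2 873/1000
4 2 8677/10000
5 5/2 431/500
DF(0.5y) = 1193/1250 ≈ 0.954400

step 1 [0.5y] bond c/2=13/400: DF=(492709/500000 − 13/400·(0))/(1+13/400) = 1193/1250 ≈ 0.954400
step 2 [1y] zero: DF = P = 369/400 ≈ 0.922500
step 3 [1.5y] bond c/2=9/800: DF=(7231491/8000000 − 9/800·(0.954400+0.922500))/(1+9/800) = 873/1000 ≈ 0.873000
step 4 [2y] swap r/2=189/5168: DF=(1 − 189/5168·(0.954400+0.922500+0.873000))/(1+189/5168) = 8677/10000 ≈ 0.867700
step 5 [2.5y] bond c/2=33/800: DF=(2093567/2000000 − 33/800·(0.954400+0.922500+0.873000+0.867700))/(1+33/800) = 431/500 ≈ 0.862000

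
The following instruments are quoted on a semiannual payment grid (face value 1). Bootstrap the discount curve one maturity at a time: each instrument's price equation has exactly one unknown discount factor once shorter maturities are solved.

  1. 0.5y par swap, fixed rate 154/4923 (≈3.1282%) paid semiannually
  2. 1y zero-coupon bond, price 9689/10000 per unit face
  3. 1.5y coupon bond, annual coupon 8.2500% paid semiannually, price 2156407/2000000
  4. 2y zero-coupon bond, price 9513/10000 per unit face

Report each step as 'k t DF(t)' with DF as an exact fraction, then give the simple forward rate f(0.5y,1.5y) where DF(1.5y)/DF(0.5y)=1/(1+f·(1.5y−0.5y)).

step 1 [0.5y] swap r/2=77/4923: DF=(1 − 77/4923·(0))/(1+77/4923) = 4923/5000 ≈ 0.984600
step 2 [1y] zero: DF = P = 9689/10000 ≈ 0.968900
step 3 [1.5y] bond c/2=33/800: DF=(2156407/2000000 − 33/800·(0.984600+0.968900))/(1+33/800) = 9581/10000 ≈ 0.958100
step 4 [2y] zero: DF = P = 9513/10000 ≈ 0.951300

1 1/2 4923/5000
2 1 9689/10000
3 3/2 9581/10000
4 2 9513/10000
f(0.5y,1.5y) = ((4923/5000)/(9581/10000) − 1)/(1) = 265/9581 ≈ 2.7659%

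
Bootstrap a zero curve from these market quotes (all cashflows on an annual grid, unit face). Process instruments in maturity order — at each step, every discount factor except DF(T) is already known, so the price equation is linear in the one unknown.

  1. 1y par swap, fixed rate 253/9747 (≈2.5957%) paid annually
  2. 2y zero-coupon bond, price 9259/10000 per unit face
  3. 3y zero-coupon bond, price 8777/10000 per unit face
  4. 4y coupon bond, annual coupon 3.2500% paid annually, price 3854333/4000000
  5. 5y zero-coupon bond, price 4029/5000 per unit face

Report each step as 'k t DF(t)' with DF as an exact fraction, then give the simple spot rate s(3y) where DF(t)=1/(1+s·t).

1 1 9747/10000
2 2 9259/10000
3 3 8777/10000
4 4 4229/5000
5 5 4029/5000
s(3y) = (1/(8777/10000) − 1)/(3) = 1223/26331 ≈ 4.6447%

step 1 [1y] swap r/1=253/9747: DF=(1 − 253/9747·(0))/(1+253/9747) = 9747/10000 ≈ 0.974700
step 2 [2y] zero: DF = P = 9259/10000 ≈ 0.925900
step 3 [3y] zero: DF = P = 8777/10000 ≈ 0.877700
step 4 [4y] bond c/1=13/400: DF=(3854333/4000000 − 13/400·(0.974700+0.925900+0.877700))/(1+13/400) = 4229/5000 ≈ 0.845800
step 5 [5y] zero: DF = P = 4029/5000 ≈ 0.805800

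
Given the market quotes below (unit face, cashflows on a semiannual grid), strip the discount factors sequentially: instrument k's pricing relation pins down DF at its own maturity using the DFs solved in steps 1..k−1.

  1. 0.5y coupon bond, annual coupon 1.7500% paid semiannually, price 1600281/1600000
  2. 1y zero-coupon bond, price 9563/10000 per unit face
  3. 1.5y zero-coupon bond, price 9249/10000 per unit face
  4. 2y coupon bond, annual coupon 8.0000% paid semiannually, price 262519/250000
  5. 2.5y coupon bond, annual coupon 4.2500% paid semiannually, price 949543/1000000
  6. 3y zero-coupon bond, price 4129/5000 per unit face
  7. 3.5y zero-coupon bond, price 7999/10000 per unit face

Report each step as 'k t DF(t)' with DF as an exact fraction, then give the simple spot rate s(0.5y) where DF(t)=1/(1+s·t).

step 1 [0.5y] bond c/2=7/800: DF=(1600281/1600000 − 7/800·(0))/(1+7/800) = 1983/2000 ≈ 0.991500
step 2 [1y] zero: DF = P = 9563/10000 ≈ 0.956300
step 3 [1.5y] zero: DF = P = 9249/10000 ≈ 0.924900
step 4 [2y] bond c/2=1/25: DF=(262519/250000 − 1/25·(0.991500+0.956300+0.924900))/(1+1/25) = 562/625 ≈ 0.899200
step 5 [2.5y] bond c/2=17/800: DF=(949543/1000000 − 17/800·(0.991500+0.956300+0.924900+0.899200))/(1+17/800) = 8513/10000 ≈ 0.851300
step 6 [3y] zero: DF = P = 4129/5000 ≈ 0.825800
step 7 [3.5y] zero: DF = P = 7999/10000 ≈ 0.799900

1 1/2 1983/2000
2 1 9563/10000
3 3/2 9249/10000
4 2 562/625
5 5/2 8513/10000
6 3 4129/5000
7 7/2 7999/10000
s(0.5y) = (1/(1983/2000) − 1)/(1/2) = 34/1983 ≈ 1.7146%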